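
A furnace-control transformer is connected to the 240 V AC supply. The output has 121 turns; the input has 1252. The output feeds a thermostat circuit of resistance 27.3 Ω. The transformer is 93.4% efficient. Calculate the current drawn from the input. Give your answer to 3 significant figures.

V_out = 240 × 121/1252 = 23.195 V.
I_out = V_out/R = 23.195/27.3 = 0.84963 A.
P_out = V_out I_out = 23.195 × 0.84963 = 19.707 W.
P_in = P_out/η = 19.707/0.934 = 21.100 W.
I_in = P_in/V_in = 21.100/240 = 0.0879 A.

I_in ≈ 0.0879 A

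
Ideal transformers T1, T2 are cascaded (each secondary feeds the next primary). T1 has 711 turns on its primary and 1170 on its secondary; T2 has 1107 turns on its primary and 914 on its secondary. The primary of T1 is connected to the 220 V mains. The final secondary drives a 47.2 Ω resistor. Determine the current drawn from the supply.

I_supply ≈ 8.60 A

After T1: V = 220.00 × 1170/711 = 362.03 V.
After T2: V = 362.03 × 914/1107 = 298.91 V.
I_load = 298.91/47.2 = 6.3328 A, so P_out = 298.91 × 6.3328 = 1892.9 W.
All ideal ⇒ P_in = P_out, so I_supply = 1892.9/220 = 8.60 A.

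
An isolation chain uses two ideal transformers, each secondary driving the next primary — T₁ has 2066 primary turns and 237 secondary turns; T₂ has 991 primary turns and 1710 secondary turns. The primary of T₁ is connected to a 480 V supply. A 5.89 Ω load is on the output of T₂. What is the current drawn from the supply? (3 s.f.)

Secondary of T₁: V = 480.00 × 237/2066 = 55.063 V.
Secondary of T₂: V = 55.063 × 1710/991 = 95.013 V.
I_load = 95.013/5.89 = 16.131 A, so P_out = 95.013 × 16.131 = 1532.7 W.
All ideal ⇒ P_in = P_out, so I_supply = 1532.7/480 = 3.19 A.

I_supply ≈ 3.19 A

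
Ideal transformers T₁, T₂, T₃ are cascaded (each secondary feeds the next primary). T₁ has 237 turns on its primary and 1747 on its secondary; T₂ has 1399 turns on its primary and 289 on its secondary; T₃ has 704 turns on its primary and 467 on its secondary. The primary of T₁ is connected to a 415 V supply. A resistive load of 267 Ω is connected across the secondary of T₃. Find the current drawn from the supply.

I_supply ≈ 1.59 A

After T₁: V = 415.00 × 1747/237 = 3059.1 V.
After T₂: V = 3059.1 × 289/1399 = 631.94 V.
After T₃: V = 631.94 × 467/704 = 419.20 V.
I_load = 419.20/267 = 1.5700 A, so P_out = 419.20 × 1.5700 = 658.15 W.
All ideal ⇒ P_in = P_out, so I_supply = 658.15/415 = 1.59 A.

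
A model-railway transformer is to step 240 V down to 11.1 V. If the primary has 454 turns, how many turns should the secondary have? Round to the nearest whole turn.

N_s/N_p = V_s/V_p, so N_s = 454 × 11.1/240 = 21.0 ≈ 21 turns.

N_s = 21 turns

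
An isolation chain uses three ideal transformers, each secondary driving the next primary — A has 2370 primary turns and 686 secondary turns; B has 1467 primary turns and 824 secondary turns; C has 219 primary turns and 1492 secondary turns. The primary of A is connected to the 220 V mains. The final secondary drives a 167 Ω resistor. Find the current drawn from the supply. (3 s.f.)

I_supply ≈ 1.62 A

Secondary of A: V = 220.00 × 686/2370 = 63.679 V.
Secondary of B: V = 63.679 × 824/1467 = 35.768 V.
Secondary of C: V = 35.768 × 1492/219 = 243.68 V.
I_load = 243.68/167 = 1.4592 A, so P_out = 243.68 × 1.4592 = 355.57 W.
All ideal ⇒ P_in = P_out, so I_supply = 355.57/220 = 1.62 A.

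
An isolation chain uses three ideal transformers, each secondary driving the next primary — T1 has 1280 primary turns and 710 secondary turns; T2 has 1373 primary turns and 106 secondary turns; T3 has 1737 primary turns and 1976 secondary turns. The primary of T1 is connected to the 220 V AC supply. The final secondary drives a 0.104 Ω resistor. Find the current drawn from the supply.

Secondary of T1: V = 220.00 × 710/1280 = 122.03 V.
Secondary of T2: V = 122.03 × 106/1373 = 9.4212 V.
Secondary of T3: V = 9.4212 × 1976/1737 = 10.718 V.
I_load = 10.718/0.104 = 103.05 A, so P_out = 10.718 × 103.05 = 1104.5 W.
All ideal ⇒ P_in = P_out, so I_supply = 1104.5/220 = 5.02 A.

I_supply ≈ 5.02 A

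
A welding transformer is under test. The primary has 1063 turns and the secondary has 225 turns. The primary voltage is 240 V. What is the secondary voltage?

V_s/V_p = N_s/N_p, so V_s = 240 × 225/1063 = 50.8 V.

V_s ≈ 50.8 V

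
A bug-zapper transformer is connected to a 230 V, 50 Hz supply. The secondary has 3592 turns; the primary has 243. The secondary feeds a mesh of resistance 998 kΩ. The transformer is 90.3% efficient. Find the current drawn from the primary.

I_p ≈ 0.0558 A

V_s = 230 × 3592/243 = 3399.8 V.
I_s = V_s/R = 3399.8/998000 = 0.0034066 A.
P_out = V_s I_s = 3399.8 × 0.0034066 = 11.582 W.
P_in = P_out/η = 11.582/0.903 = 12.826 W.
I_p = P_in/V_p = 12.826/230 = 0.0558 A.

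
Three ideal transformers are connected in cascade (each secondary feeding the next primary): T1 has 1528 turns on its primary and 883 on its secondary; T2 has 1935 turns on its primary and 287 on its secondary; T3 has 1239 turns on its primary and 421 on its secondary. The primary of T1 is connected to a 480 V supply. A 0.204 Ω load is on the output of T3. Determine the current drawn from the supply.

After T1: V = 480.00 × 883/1528 = 277.38 V.
After T2: V = 277.38 × 287/1935 = 41.141 V.
After T3: V = 41.141 × 421/1239 = 13.979 V.
I_load = 13.979/0.204 = 68.527 A, so P_out = 13.979 × 68.527 = 957.97 W.
All ideal ⇒ P_in = P_out, so I_supply = 957.97/480 = 2.00 A.

I_supply ≈ 2.00 A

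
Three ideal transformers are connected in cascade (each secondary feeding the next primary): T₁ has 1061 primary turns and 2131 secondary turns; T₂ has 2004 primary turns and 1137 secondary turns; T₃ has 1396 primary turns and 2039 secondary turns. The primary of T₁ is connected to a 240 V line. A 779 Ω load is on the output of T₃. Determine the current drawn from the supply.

Secondary of T₁: V = 240.00 × 2131/1061 = 482.04 V.
Secondary of T₂: V = 482.04 × 1137/2004 = 273.49 V.
Secondary of T₃: V = 273.49 × 2039/1396 = 399.46 V.
I_load = 399.46/779 = 0.51279 A, so P_out = 399.46 × 0.51279 = 204.84 W.
All ideal ⇒ P_in = P_out, so I_supply = 204.84/240 = 0.853 A.

I_supply ≈ 0.853 A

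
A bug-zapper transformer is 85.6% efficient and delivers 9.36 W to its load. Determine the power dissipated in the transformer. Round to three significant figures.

P_in = P_out/η = 9.36/0.856 = 10.9346 W.
P_loss = P_in − P_out = 10.9346 − 9.36 = 1.57 W.

P_loss ≈ 1.57 W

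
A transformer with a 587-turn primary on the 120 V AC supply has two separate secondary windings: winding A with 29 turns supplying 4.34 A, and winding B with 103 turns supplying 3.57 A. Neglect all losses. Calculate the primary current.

I_p ≈ 0.841 A

V_A = 120 × 29/587 = 5.9284 V; V_B = 120 × 103/587 = 21.056 V.
P_out = V_A I_A + V_B I_B = 5.9284×4.34 + 21.056×3.57 = 25.729 + 75.171 = 100.90 W.
Ideal ⇒ P_in = P_out, so I_p = P_out/V_p = 100.90/120 = 0.841 A.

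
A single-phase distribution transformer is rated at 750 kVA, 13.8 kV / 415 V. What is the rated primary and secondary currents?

I_p ≈ 54.3 A, I_s ≈ 1810 A

I_p = S/V_p = 750000/13800 = 54.3 A.
I_s = S/V_s = 750000/415 = 1810 A.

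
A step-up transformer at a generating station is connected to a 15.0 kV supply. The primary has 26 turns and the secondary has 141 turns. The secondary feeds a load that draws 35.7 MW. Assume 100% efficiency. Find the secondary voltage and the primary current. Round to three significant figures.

V_s = V_p × N_s/N_p = 15000 × 141/26 = 81346 V.
I_s = P/V_s = 3.57×10^7/81346 = 438.87 A.
I_p = I_s × N_s/N_p = 438.87 × 141/26 = 2380 A.

V_s ≈ 81300 V, I_p ≈ 2380 A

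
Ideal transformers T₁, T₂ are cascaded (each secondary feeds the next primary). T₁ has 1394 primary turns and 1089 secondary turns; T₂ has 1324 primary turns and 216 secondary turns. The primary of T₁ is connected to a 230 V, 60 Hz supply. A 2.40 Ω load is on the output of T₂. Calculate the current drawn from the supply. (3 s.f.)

I_supply ≈ 1.56 A

Secondary of T₁: V = 230.00 × 1089/1394 = 179.68 V.
Secondary of T₂: V = 179.68 × 216/1324 = 29.313 V.
I_load = 29.313/2.40 = 12.214 A, so P_out = 29.313 × 12.214 = 358.02 W.
All ideal ⇒ P_in = P_out, so I_supply = 358.02/230 = 1.56 A.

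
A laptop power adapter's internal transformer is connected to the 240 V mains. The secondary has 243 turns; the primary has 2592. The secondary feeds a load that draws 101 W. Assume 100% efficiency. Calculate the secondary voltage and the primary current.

V_s = V_p × N_s/N_p = 240 × 243/2592 = 22.500 V.
I_s = P/V_s = 101/22.500 = 4.4889 A.
I_p = I_s × N_s/N_p = 4.4889 × 243/2592 = 0.421 A.

V_s ≈ 22.5 V, I_p ≈ 0.421 A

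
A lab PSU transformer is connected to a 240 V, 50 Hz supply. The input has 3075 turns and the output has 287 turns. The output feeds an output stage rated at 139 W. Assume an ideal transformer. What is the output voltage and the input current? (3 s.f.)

V_out ≈ 22.4 V, I_in ≈ 0.579 A

V_out = V_in × N_out/N_in = 240 × 287/3075 = 22.400 V.
I_out = P/V_out = 139/22.400 = 6.2054 A.
I_in = I_out × N_out/N_in = 6.2054 × 287/3075 = 0.579 A.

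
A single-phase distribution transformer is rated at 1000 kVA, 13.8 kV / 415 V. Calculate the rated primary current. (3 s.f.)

I_p = S/V_p = 1000000/13800 = 72.5 A.

I_p ≈ 72.5 A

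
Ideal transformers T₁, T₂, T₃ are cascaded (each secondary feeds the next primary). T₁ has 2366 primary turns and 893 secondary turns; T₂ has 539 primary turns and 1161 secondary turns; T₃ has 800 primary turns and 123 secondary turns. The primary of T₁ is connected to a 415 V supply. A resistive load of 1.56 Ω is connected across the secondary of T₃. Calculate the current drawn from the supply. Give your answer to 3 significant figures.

I_supply ≈ 4.16 A

After T₁: V = 415.00 × 893/2366 = 156.63 V.
After T₂: V = 156.63 × 1161/539 = 337.39 V.
After T₃: V = 337.39 × 123/800 = 51.873 V.
I_load = 51.873/1.56 = 33.252 A, so P_out = 51.873 × 33.252 = 1724.9 W.
All ideal ⇒ P_in = P_out, so I_supply = 1724.9/415 = 4.16 A.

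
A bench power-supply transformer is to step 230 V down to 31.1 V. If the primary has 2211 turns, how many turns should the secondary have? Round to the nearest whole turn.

N_s = 299 turns

N_s/N_p = V_s/V_p, so N_s = 2211 × 31.1/230 = 299.0 ≈ 299 turns.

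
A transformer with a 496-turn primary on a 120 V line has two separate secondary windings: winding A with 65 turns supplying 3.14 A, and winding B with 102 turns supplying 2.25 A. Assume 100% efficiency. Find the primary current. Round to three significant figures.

V_A = 120 × 65/496 = 15.726 V; V_B = 120 × 102/496 = 24.677 V.
P_out = V_A I_A + V_B I_B = 15.726×3.14 + 24.677×2.25 = 49.379 + 55.524 = 104.90 W.
Ideal ⇒ P_in = P_out, so I_p = P_out/V_p = 104.90/120 = 0.874 A.

I_p ≈ 0.874 A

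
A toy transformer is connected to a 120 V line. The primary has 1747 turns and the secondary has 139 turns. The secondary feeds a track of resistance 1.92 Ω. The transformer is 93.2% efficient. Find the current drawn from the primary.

I_p ≈ 0.425 A

V_s = 120 × 139/1747 = 9.5478 V.
I_s = V_s/R = 9.5478/1.92 = 4.9728 A.
P_out = V_s I_s = 9.5478 × 4.9728 = 47.479 W.
P_in = P_out/η = 47.479/0.932 = 50.944 W.
I_p = P_in/V_p = 50.944/120 = 0.425 A.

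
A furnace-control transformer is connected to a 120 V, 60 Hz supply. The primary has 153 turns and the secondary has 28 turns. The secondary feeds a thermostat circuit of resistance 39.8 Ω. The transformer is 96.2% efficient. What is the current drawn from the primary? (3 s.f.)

I_p ≈ 0.105 A

V_s = 120 × 28/153 = 21.961 V.
I_s = V_s/R = 21.961/39.8 = 0.55178 A.
P_out = V_s I_s = 21.961 × 0.55178 = 12.117 W.
P_in = P_out/η = 12.117/0.962 = 12.596 W.
I_p = P_in/V_p = 12.596/120 = 0.105 A.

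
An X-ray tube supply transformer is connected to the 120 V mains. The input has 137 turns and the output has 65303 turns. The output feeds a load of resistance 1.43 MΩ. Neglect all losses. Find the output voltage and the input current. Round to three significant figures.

V_out = V_in × N_out/N_in = 120 × 65303/137 = 57200 V.
I_out = V_out/R = 57200/(1.43×10^6) = 0.040000 A.
I_in = I_out × N_out/N_in = 0.040000 × 65303/137 = 19.1 A.

V_out ≈ 57200 V, I_in ≈ 19.1 A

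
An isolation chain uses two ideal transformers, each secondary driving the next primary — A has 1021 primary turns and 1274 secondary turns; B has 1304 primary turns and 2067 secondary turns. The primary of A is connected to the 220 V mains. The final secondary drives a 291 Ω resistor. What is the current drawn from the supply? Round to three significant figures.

I_supply ≈ 2.96 A

Secondary of A: V = 220.00 × 1274/1021 = 274.52 V.
Secondary of B: V = 274.52 × 2067/1304 = 435.14 V.
I_load = 435.14/291 = 1.4953 A, so P_out = 435.14 × 1.4953 = 650.68 W.
All ideal ⇒ P_in = P_out, so I_supply = 650.68/220 = 2.96 A.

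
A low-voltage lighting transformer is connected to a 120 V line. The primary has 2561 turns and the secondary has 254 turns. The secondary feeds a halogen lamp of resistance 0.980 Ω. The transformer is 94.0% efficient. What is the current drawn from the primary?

V_s = 120 × 254/2561 = 11.902 V.
I_s = V_s/R = 11.902/0.980 = 12.144 A.
P_out = V_s I_s = 11.902 × 12.144 = 144.54 W.
P_in = P_out/η = 144.54/0.940 = 153.76 W.
I_p = P_in/V_p = 153.76/120 = 1.28 A.

I_p ≈ 1.28 A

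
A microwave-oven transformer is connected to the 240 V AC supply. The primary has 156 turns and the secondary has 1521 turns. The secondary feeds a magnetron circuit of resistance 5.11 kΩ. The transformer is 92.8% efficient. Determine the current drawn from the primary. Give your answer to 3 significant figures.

V_s = 240 × 1521/156 = 2340.0 V.
I_s = V_s/R = 2340.0/5110 = 0.45793 A.
P_out = V_s I_s = 2340.0 × 0.45793 = 1071.5 W.
P_in = P_out/η = 1071.5/0.928 = 1154.7 W.
I_p = P_in/V_p = 1154.7/240 = 4.81 A.

I_p ≈ 4.81 A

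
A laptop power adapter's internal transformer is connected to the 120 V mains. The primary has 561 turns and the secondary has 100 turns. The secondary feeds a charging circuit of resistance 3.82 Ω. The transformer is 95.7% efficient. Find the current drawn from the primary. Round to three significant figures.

V_s = 120 × 100/561 = 21.390 V.
I_s = V_s/R = 21.390/3.82 = 5.5996 A.
P_out = V_s I_s = 21.390 × 5.5996 = 119.78 W.
P_in = P_out/η = 119.78/0.957 = 125.16 W.
I_p = P_in/V_p = 125.16/120 = 1.04 A.

I_p ≈ 1.04 A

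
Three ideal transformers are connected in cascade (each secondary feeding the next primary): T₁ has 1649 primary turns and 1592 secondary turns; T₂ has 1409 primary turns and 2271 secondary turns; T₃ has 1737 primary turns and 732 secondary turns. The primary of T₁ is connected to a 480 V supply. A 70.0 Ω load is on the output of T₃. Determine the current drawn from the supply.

I_supply ≈ 2.95 A

Secondary of T₁: V = 480.00 × 1592/1649 = 463.41 V.
Secondary of T₂: V = 463.41 × 2271/1409 = 746.91 V.
Secondary of T₃: V = 746.91 × 732/1737 = 314.76 V.
I_load = 314.76/70.0 = 4.4966 A, so P_out = 314.76 × 4.4966 = 1415.4 W.
All ideal ⇒ P_in = P_out, so I_supply = 1415.4/480 = 2.95 A.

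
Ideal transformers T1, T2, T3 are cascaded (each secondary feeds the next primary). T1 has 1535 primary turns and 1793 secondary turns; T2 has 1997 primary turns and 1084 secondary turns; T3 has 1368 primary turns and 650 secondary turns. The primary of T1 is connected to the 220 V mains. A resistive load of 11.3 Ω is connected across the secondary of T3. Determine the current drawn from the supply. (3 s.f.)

Secondary of T1: V = 220.00 × 1793/1535 = 256.98 V.
Secondary of T2: V = 256.98 × 1084/1997 = 139.49 V.
Secondary of T3: V = 139.49 × 650/1368 = 66.279 V.
I_load = 66.279/11.3 = 5.8654 A, so P_out = 66.279 × 5.8654 = 388.75 W.
All ideal ⇒ P_in = P_out, so I_supply = 388.75/220 = 1.77 A.

I_supply ≈ 1.77 A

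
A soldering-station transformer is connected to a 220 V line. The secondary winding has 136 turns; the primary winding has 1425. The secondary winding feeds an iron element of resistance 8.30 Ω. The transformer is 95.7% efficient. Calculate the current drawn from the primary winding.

I_p ≈ 0.252 A

V_s = 220 × 136/1425 = 20.996 V.
I_s = V_s/R = 20.996/8.30 = 2.5297 A.
P_out = V_s I_s = 20.996 × 2.5297 = 53.115 W.
P_in = P_out/η = 53.115/0.957 = 55.501 W.
I_p = P_in/V_p = 55.501/220 = 0.252 A.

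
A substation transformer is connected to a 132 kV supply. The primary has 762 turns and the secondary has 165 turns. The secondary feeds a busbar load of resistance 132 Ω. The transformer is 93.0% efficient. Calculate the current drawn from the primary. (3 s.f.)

I_p ≈ 50.4 A

V_s = 132000 × 165/762 = 28583 V.
I_s = V_s/R = 28583/132 = 216.54 A.
P_out = V_s I_s = 28583 × 216.54 = 6.1892×10^6 W.
P_in = P_out/η = 6.1892×10^6/0.930 = 6.6550×10^6 W.
I_p = P_in/V_p = 6.6550×10^6/132000 = 50.4 A.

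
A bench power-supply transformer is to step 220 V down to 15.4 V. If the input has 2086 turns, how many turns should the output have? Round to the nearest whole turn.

N_out/N_in = V_out/V_in, so N_out = 2086 × 15.4/220 = 146.0 ≈ 146 turns.

N_out = 146 turns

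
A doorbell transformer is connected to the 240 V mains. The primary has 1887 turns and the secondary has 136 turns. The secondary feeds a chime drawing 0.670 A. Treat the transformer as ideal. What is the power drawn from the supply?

I_p = I_s × N_s/N_p = 0.670 × 136/1887 = 0.048288 A.
P = V_p I_p = 240 × 0.048288 = 11.6 W.

P ≈ 11.6 W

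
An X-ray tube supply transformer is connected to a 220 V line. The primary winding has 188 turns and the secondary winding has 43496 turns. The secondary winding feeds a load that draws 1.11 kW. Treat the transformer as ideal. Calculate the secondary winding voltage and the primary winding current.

V_s ≈ 50900 V, I_p ≈ 5.05 A

V_s = V_p × N_s/N_p = 220 × 43496/188 = 50900 V.
I_s = P/V_s = 1110/50900 = 0.021808 A.
I_p = I_s × N_s/N_p = 0.021808 × 43496/188 = 5.05 A.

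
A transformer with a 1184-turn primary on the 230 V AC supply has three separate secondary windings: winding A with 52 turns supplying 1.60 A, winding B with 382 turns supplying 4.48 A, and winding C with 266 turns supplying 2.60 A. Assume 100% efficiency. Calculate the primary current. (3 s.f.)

I_p ≈ 2.10 A

V_A = 230 × 52/1184 = 10.101 V; V_B = 230 × 382/1184 = 74.206 V; V_C = 230 × 266/1184 = 51.672 V.
P_out = V_A I_A + V_B I_B + V_C I_C = 10.101×1.60 + 74.206×4.48 + 51.672×2.60 = 16.162 + 332.44 + 134.35 = 482.95 W.
Ideal ⇒ P_in = P_out, so I_p = P_out/V_p = 482.95/230 = 2.10 A.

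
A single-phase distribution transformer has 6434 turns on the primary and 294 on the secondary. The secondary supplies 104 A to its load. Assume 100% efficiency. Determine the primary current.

I_p ≈ 4.75 A

For an ideal transformer I_p/I_s = N_s/N_p, so I_p = 104 × 294/6434 = 4.75 A.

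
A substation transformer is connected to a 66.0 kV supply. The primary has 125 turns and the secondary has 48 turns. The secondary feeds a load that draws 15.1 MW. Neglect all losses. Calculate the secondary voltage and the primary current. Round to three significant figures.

V_s ≈ 25300 V, I_p ≈ 229 A

V_s = V_p × N_s/N_p = 66000 × 48/125 = 25344 V.
I_s = P/V_s = 1.51×10^7/25344 = 595.80 A.
I_p = I_s × N_s/N_p = 595.80 × 48/125 = 229 A.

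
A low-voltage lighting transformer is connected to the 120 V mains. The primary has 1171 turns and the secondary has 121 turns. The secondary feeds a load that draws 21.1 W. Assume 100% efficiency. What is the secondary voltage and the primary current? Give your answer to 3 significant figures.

V_s ≈ 12.4 V, I_p ≈ 0.176 A

V_s = V_p × N_s/N_p = 120 × 121/1171 = 12.400 V.
I_s = P/V_s = 21.1/12.400 = 1.7017 A.
I_p = I_s × N_s/N_p = 1.7017 × 121/1171 = 0.176 A.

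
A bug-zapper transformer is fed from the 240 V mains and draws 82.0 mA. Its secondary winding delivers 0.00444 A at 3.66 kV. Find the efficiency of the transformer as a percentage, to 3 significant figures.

P_in = 240 × 0.0820 = 19.6800 W.
P_out = 3660 × 0.00444 = 16.2504 W.
η = P_out/P_in = 16.2504/19.6800 = 0.826.

η ≈ 82.6%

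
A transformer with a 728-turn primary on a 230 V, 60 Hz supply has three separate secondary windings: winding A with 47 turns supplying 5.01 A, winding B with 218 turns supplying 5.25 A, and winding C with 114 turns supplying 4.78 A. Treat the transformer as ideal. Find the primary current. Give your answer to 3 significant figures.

V_A = 230 × 47/728 = 14.849 V; V_B = 230 × 218/728 = 68.874 V; V_C = 230 × 114/728 = 36.016 V.
P_out = V_A I_A + V_B I_B + V_C I_C = 14.849×5.01 + 68.874×5.25 + 36.016×4.78 = 74.393 + 361.59 + 172.16 = 608.14 W.
Ideal ⇒ P_in = P_out, so I_p = P_out/V_p = 608.14/230 = 2.64 A.

I_p ≈ 2.64 A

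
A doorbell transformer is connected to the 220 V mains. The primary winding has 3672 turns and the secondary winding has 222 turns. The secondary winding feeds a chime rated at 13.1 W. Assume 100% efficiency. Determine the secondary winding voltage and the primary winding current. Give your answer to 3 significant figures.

V_s = V_p × N_s/N_p = 220 × 222/3672 = 13.301 V.
I_s = P/V_s = 13.1/13.301 = 0.98491 A.
I_p = I_s × N_s/N_p = 0.98491 × 222/3672 = 0.0595 A.

V_s ≈ 13.3 V, I_p ≈ 0.0595 A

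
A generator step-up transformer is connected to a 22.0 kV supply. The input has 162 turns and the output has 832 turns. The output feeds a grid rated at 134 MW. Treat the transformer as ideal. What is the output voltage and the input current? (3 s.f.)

V_out = V_in × N_out/N_in = 22000 × 832/162 = 112990 V.
I_out = P/V_out = 1.34×10^8/112990 = 1186.0 A.
I_in = I_out × N_out/N_in = 1186.0 × 832/162 = 6090 A.

V_out ≈ 113000 V, I_in ≈ 6090 A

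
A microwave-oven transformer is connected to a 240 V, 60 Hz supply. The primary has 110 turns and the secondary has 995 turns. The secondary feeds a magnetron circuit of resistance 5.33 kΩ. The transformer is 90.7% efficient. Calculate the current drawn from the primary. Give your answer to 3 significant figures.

V_s = 240 × 995/110 = 2170.9 V.
I_s = V_s/R = 2170.9/5330 = 0.40730 A.
P_out = V_s I_s = 2170.9 × 0.40730 = 884.21 W.
P_in = P_out/η = 884.21/0.907 = 974.87 W.
I_p = P_in/V_p = 974.87/240 = 4.06 A.

I_p ≈ 4.06 A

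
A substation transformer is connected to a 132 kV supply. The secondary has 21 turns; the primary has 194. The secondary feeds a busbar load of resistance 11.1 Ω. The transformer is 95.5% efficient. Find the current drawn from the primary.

I_p ≈ 146 A

V_s = 132000 × 21/194 = 14289 V.
I_s = V_s/R = 14289/11.1 = 1287.3 A.
P_out = V_s I_s = 14289 × 1287.3 = 1.8393×10^7 W.
P_in = P_out/η = 1.8393×10^7/0.955 = 1.9260×10^7 W.
I_p = P_in/V_p = 1.9260×10^7/132000 = 146 A.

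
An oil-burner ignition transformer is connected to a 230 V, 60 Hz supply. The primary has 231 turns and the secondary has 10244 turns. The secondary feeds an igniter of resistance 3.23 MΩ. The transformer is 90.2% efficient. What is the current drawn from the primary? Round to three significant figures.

V_s = 230 × 10244/231 = 10200 V.
I_s = V_s/R = 10200/(3.23×10^6) = 0.0031578 A.
P_out = V_s I_s = 10200 × 0.0031578 = 32.208 W.
P_in = P_out/η = 32.208/0.902 = 35.708 W.
I_p = P_in/V_p = 35.708/230 = 0.155 A.

I_p ≈ 0.155 A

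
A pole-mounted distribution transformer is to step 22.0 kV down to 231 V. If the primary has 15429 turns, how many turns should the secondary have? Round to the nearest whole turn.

N_s/N_p = V_s/V_p, so N_s = 15429 × 231/22000 = 162.0 ≈ 162 turns.

N_s = 162 turns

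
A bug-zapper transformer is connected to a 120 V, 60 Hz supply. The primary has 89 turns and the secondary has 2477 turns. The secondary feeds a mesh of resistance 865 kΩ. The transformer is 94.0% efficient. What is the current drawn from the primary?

I_p ≈ 0.114 A

V_s = 120 × 2477/89 = 3339.8 V.
I_s = V_s/R = 3339.8/865000 = 0.0038610 A.
P_out = V_s I_s = 3339.8 × 0.0038610 = 12.895 W.
P_in = P_out/η = 12.895/0.940 = 13.718 W.
I_p = P_in/V_p = 13.718/120 = 0.114 A.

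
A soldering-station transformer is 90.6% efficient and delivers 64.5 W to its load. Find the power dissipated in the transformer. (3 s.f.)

P_loss ≈ 6.69 W

P_in = P_out/η = 64.5/0.906 = 71.1921 W.
P_loss = P_in − P_out = 71.1921 − 64.5 = 6.69 W.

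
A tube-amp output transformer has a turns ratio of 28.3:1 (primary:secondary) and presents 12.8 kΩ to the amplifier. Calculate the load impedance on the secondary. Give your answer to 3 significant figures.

Z_s = Z_p/(N_p/N_s)² = 12800/28.3² = 16.0 Ω.

Z_s ≈ 16.0 Ω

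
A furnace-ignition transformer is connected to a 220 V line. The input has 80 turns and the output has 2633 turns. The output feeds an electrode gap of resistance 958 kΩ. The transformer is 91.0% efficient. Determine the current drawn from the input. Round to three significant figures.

V_out = 220 × 2633/80 = 7240.8 V.
I_out = V_out/R = 7240.8/958000 = 0.0075582 A.
P_out = V_out I_out = 7240.8 × 0.0075582 = 54.727 W.
P_in = P_out/η = 54.727/0.910 = 60.140 W.
I_in = P_in/V_in = 60.140/220 = 0.273 A.

I_in ≈ 0.273 A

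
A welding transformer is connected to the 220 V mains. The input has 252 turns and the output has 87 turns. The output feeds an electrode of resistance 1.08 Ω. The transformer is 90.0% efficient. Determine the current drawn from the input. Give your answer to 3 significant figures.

V_out = 220 × 87/252 = 75.952 V.
I_out = V_out/R = 75.952/1.08 = 70.326 A.
P_out = V_out I_out = 75.952 × 70.326 = 5341.4 W.
P_in = P_out/η = 5341.4/0.900 = 5934.9 W.
I_in = P_in/V_in = 5934.9/220 = 27.0 A.

I_in ≈ 27.0 A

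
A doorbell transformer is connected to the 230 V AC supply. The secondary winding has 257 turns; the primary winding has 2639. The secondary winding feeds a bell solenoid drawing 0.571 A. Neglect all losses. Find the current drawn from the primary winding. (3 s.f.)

For an ideal transformer I_p N_p = I_s N_s, so I_p = 0.571 × 257/2639 = 0.0556 A.

I_p ≈ 0.0556 A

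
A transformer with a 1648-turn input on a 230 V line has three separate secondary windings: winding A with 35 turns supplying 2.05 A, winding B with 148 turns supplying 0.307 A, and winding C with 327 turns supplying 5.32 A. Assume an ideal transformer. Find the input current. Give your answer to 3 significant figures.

I_in ≈ 1.13 A

V_A = 230 × 35/1648 = 4.8847 V; V_B = 230 × 148/1648 = 20.655 V; V_C = 230 × 327/1648 = 45.637 V.
P_out = V_A I_A + V_B I_B + V_C I_C = 4.8847×2.05 + 20.655×0.307 + 45.637×5.32 = 10.014 + 6.3412 + 242.79 = 259.14 W.
Ideal ⇒ P_in = P_out, so I_in = P_out/V_in = 259.14/230 = 1.13 A.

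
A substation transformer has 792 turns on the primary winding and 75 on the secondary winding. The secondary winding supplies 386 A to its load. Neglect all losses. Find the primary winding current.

For an ideal transformer I_p/I_s = N_s/N_p, so I_p = 386 × 75/792 = 36.6 A.

I_p ≈ 36.6 A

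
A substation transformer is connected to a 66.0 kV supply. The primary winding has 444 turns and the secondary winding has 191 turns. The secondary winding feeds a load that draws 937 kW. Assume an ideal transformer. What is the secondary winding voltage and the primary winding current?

V_s ≈ 28400 V, I_p ≈ 14.2 A

V_s = V_p × N_s/N_p = 66000 × 191/444 = 28392 V.
I_s = P/V_s = 937000/28392 = 33.002 A.
I_p = I_s × N_s/N_p = 33.002 × 191/444 = 14.2 A.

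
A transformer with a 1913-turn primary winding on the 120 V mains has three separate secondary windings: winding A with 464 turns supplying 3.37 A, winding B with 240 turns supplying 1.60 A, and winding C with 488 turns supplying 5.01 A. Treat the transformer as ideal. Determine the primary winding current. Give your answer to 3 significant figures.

I_p ≈ 2.30 A

V_A = 120 × 464/1913 = 29.106 V; V_B = 120 × 240/1913 = 15.055 V; V_C = 120 × 488/1913 = 30.612 V.
P_out = V_A I_A + V_B I_B + V_C I_C = 29.106×3.37 + 15.055×1.60 + 30.612×5.01 = 98.088 + 24.088 + 153.36 = 275.54 W.
Ideal ⇒ P_in = P_out, so I_p = P_out/V_p = 275.54/120 = 2.30 A.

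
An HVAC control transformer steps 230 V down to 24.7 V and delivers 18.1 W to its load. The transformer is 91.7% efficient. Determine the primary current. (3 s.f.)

P_in = P_out/η = 18.1/0.917 = 19.738 W.
I_p = P_in/V_p = 19.738/230 = 0.0858 A.

I_p ≈ 0.0858 A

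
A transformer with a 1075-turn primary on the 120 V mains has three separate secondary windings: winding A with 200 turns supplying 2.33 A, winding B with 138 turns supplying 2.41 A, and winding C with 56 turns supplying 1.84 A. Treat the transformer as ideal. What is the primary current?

I_p ≈ 0.839 A

V_A = 120 × 200/1075 = 22.326 V; V_B = 120 × 138/1075 = 15.405 V; V_C = 120 × 56/1075 = 6.2512 V.
P_out = V_A I_A + V_B I_B + V_C I_C = 22.326×2.33 + 15.405×2.41 + 6.2512×1.84 = 52.019 + 37.125 + 11.502 = 100.65 W.
Ideal ⇒ P_in = P_out, so I_p = P_out/V_p = 100.65/120 = 0.839 A.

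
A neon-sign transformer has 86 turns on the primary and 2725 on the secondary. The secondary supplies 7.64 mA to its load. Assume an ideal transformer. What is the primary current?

For an ideal transformer I_p/I_s = N_s/N_p, so I_p = 0.00764 × 2725/86 = 0.242 A.

I_p ≈ 0.242 A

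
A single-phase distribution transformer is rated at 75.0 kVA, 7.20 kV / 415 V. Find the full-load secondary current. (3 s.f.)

I_s = S/V_s = 75000/415 = 181 A.

I_s ≈ 181 A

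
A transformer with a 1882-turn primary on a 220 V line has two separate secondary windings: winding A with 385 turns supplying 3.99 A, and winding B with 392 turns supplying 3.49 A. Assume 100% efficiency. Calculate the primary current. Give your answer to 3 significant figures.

V_A = 220 × 385/1882 = 45.005 V; V_B = 220 × 392/1882 = 45.824 V.
P_out = V_A I_A + V_B I_B = 45.005×3.99 + 45.824×3.49 = 179.57 + 159.92 = 339.50 W.
Ideal ⇒ P_in = P_out, so I_p = P_out/V_p = 339.50/220 = 1.54 A.

I_p ≈ 1.54 A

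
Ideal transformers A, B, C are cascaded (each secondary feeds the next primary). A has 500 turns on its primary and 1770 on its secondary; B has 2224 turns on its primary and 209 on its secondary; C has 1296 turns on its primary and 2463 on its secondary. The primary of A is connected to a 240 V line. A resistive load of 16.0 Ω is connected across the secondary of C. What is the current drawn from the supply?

After A: V = 240.00 × 1770/500 = 849.60 V.
After B: V = 849.60 × 209/2224 = 79.841 V.
After C: V = 79.841 × 2463/1296 = 151.73 V.
I_load = 151.73/16.0 = 9.4834 A, so P_out = 151.73 × 9.4834 = 1439.0 W.
All ideal ⇒ P_in = P_out, so I_supply = 1439.0/240 = 6.00 A.

I_supply ≈ 6.00 A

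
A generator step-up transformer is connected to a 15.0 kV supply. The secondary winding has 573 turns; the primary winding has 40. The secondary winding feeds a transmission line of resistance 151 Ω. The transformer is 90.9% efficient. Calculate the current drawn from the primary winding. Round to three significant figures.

V_s = 15000 × 573/40 = 214880 V.
I_s = V_s/R = 214880/151 = 1423.0 A.
P_out = V_s I_s = 214880 × 1423.0 = 3.0577×10^8 W.
P_in = P_out/η = 3.0577×10^8/0.909 = 3.3638×10^8 W.
I_p = P_in/V_p = 3.3638×10^8/15000 = 22400 A.

I_p ≈ 22400 A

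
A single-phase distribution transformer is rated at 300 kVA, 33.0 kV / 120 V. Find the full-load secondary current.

I_s ≈ 2500 A

I_s = S/V_s = 300000/120 = 2500 A.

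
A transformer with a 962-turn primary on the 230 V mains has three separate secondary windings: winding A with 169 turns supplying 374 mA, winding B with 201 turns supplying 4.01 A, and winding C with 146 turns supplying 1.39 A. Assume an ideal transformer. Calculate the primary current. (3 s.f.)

I_p ≈ 1.11 A

V_A = 230 × 169/962 = 40.405 V; V_B = 230 × 201/962 = 48.056 V; V_C = 230 × 146/962 = 34.906 V.
P_out = V_A I_A + V_B I_B + V_C I_C = 40.405×0.374 + 48.056×4.01 + 34.906×1.39 = 15.112 + 192.71 + 48.520 = 256.34 W.
Ideal ⇒ P_in = P_out, so I_p = P_out/V_p = 256.34/230 = 1.11 A.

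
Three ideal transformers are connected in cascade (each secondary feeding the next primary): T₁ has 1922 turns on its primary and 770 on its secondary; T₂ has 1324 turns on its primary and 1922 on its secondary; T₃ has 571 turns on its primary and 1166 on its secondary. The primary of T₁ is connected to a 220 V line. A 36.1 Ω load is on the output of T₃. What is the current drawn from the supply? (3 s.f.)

I_supply ≈ 8.59 A

Secondary of T₁: V = 220.00 × 770/1922 = 88.137 V.
Secondary of T₂: V = 88.137 × 1922/1324 = 127.95 V.
Secondary of T₃: V = 127.95 × 1166/571 = 261.27 V.
I_load = 261.27/36.1 = 7.2374 A, so P_out = 261.27 × 7.2374 = 1890.9 W.
All ideal ⇒ P_in = P_out, so I_supply = 1890.9/220 = 8.59 A.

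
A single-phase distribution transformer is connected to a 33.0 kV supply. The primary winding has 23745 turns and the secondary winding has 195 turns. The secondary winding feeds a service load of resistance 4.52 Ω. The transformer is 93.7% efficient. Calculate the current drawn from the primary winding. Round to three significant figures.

V_s = 33000 × 195/23745 = 271.00 V.
I_s = V_s/R = 271.00/4.52 = 59.957 A.
P_out = V_s I_s = 271.00 × 59.957 = 16249 W.
P_in = P_out/η = 16249/0.937 = 17341 W.
I_p = P_in/V_p = 17341/33000 = 0.525 A.

I_p ≈ 0.525 A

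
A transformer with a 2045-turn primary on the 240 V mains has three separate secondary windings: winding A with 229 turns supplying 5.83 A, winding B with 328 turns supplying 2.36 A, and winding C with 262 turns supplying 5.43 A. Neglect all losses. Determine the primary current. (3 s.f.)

I_p ≈ 1.73 A

V_A = 240 × 229/2045 = 26.875 V; V_B = 240 × 328/2045 = 38.494 V; V_C = 240 × 262/2045 = 30.748 V.
P_out = V_A I_A + V_B I_B + V_C I_C = 26.875×5.83 + 38.494×2.36 + 30.748×5.43 = 156.68 + 90.846 + 166.96 = 414.49 W.
Ideal ⇒ P_in = P_out, so I_p = P_out/V_p = 414.49/240 = 1.73 A.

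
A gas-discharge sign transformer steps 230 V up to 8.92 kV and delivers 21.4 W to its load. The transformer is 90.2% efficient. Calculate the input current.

P_in = P_out/η = 21.4/0.902 = 23.725 W.
I_in = P_in/V_in = 23.725/230 = 0.103 A.

I_in ≈ 0.103 A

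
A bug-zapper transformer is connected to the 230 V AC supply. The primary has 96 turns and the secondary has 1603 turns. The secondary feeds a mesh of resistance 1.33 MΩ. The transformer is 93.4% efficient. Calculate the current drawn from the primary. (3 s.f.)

I_p ≈ 0.0516 A

V_s = 230 × 1603/96 = 3840.5 V.
I_s = V_s/R = 3840.5/(1.33×10^6) = 0.0028876 A.
P_out = V_s I_s = 3840.5 × 0.0028876 = 11.090 W.
P_in = P_out/η = 11.090/0.934 = 11.874 W.
I_p = P_in/V_p = 11.874/230 = 0.0516 A.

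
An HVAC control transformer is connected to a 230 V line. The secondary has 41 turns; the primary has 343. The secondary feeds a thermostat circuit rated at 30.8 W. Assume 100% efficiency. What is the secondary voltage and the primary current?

V_s ≈ 27.5 V, I_p ≈ 0.134 A

V_s = V_p × N_s/N_p = 230 × 41/343 = 27.493 V.
I_s = P/V_s = 30.8/27.493 = 1.1203 A.
I_p = I_s × N_s/N_p = 1.1203 × 41/343 = 0.134 A.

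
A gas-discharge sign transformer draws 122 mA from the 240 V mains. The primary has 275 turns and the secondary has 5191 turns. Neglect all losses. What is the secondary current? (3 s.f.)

I_s ≈ 0.00646 A

I_s/I_p = N_p/N_s, so I_s = 0.122 × 275/5191 = 0.00646 A.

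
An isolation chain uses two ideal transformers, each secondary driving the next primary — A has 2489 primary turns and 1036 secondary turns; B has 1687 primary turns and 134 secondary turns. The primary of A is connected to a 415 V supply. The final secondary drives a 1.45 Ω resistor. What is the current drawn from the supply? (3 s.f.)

Secondary of A: V = 415.00 × 1036/2489 = 172.74 V.
Secondary of B: V = 172.74 × 134/1687 = 13.721 V.
I_load = 13.721/1.45 = 9.4625 A, so P_out = 13.721 × 9.4625 = 129.83 W.
All ideal ⇒ P_in = P_out, so I_supply = 129.83/415 = 0.313 A.

I_supply ≈ 0.313 A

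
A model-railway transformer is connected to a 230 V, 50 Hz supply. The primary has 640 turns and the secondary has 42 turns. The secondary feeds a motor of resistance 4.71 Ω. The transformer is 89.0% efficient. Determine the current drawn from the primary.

I_p ≈ 0.236 A

V_s = 230 × 42/640 = 15.094 V.
I_s = V_s/R = 15.094/4.71 = 3.2046 A.
P_out = V_s I_s = 15.094 × 3.2046 = 48.370 W.
P_in = P_out/η = 48.370/0.890 = 54.348 W.
I_p = P_in/V_p = 54.348/230 = 0.236 A.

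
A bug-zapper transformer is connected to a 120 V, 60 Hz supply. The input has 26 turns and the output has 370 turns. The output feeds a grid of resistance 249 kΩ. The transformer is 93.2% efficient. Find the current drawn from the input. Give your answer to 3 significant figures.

I_in ≈ 0.105 A

V_out = 120 × 370/26 = 1707.7 V.
I_out = V_out/R = 1707.7/249000 = 0.0068582 A.
P_out = V_out I_out = 1707.7 × 0.0068582 = 11.712 W.
P_in = P_out/η = 11.712/0.932 = 12.566 W.
I_in = P_in/V_in = 12.566/120 = 0.105 A.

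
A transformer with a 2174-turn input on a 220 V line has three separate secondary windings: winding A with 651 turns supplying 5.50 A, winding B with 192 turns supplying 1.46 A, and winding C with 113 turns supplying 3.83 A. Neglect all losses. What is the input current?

V_A = 220 × 651/2174 = 65.879 V; V_B = 220 × 192/2174 = 19.430 V; V_C = 220 × 113/2174 = 11.435 V.
P_out = V_A I_A + V_B I_B + V_C I_C = 65.879×5.50 + 19.430×1.46 + 11.435×3.83 = 362.33 + 28.367 + 43.797 = 434.50 W.
Ideal ⇒ P_in = P_out, so I_in = P_out/V_in = 434.50/220 = 1.97 A.

I_in ≈ 1.97 A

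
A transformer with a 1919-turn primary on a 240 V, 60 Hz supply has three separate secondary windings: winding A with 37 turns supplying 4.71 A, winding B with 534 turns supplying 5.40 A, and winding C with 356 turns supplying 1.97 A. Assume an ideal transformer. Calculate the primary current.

V_A = 240 × 37/1919 = 4.6274 V; V_B = 240 × 534/1919 = 66.785 V; V_C = 240 × 356/1919 = 44.523 V.
P_out = V_A I_A + V_B I_B + V_C I_C = 4.6274×4.71 + 66.785×5.40 + 44.523×1.97 = 21.795 + 360.64 + 87.711 = 470.14 W.
Ideal ⇒ P_in = P_out, so I_p = P_out/V_p = 470.14/240 = 1.96 A.

I_p ≈ 1.96 A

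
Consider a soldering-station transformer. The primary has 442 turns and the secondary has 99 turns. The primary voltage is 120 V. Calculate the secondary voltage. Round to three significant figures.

V_s ≈ 26.9 V

V_s/V_p = N_s/N_p, so V_s = 120 × 99/442 = 26.9 V.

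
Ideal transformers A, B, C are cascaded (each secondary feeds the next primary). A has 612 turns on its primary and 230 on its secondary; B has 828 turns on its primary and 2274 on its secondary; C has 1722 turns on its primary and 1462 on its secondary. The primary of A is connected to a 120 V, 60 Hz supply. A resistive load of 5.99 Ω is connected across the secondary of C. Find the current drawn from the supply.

I_supply ≈ 15.4 A

After A: V = 120.00 × 230/612 = 45.098 V.
After B: V = 45.098 × 2274/828 = 123.86 V.
After C: V = 123.86 × 1462/1722 = 105.16 V.
I_load = 105.16/5.99 = 17.555 A, so P_out = 105.16 × 17.555 = 1846.0 W.
All ideal ⇒ P_in = P_out, so I_supply = 1846.0/120 = 15.4 A.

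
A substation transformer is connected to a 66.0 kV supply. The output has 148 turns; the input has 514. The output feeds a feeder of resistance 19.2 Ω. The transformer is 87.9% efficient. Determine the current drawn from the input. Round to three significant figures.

V_out = 66000 × 148/514 = 19004 V.
I_out = V_out/R = 19004/19.2 = 989.79 A.
P_out = V_out I_out = 19004 × 989.79 = 1.8810×10^7 W.
P_in = P_out/η = 1.8810×10^7/0.879 = 2.1399×10^7 W.
I_in = P_in/V_in = 2.1399×10^7/66000 = 324 A.

I_in ≈ 324 A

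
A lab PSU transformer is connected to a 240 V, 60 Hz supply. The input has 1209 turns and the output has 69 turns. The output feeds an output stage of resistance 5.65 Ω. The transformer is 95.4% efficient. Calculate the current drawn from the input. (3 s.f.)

I_in ≈ 0.145 A

V_out = 240 × 69/1209 = 13.697 V.
I_out = V_out/R = 13.697/5.65 = 2.4243 A.
P_out = V_out I_out = 13.697 × 2.4243 = 33.206 W.
P_in = P_out/η = 33.206/0.954 = 34.807 W.
I_in = P_in/V_in = 34.807/240 = 0.145 A.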